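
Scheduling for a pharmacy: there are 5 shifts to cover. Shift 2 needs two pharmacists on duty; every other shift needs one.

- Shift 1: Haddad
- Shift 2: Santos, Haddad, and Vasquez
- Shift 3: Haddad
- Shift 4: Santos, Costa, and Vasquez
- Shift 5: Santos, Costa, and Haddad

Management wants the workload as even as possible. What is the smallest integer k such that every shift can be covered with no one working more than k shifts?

2

With 4 pharmacists and 6 worker-slots to fill, someone must work at least ⌈6/4⌉ = 2 shifts, so k ≥ 2.
k = 2 works: Shift 1→Haddad, Shift 2→Santos+Vasquez, Shift 3→Haddad, Shift 4→Santos, Shift 5→Costa.
Loads: Santos 2, Costa 1, Haddad 2, Vasquez 1 — all ≤ 2.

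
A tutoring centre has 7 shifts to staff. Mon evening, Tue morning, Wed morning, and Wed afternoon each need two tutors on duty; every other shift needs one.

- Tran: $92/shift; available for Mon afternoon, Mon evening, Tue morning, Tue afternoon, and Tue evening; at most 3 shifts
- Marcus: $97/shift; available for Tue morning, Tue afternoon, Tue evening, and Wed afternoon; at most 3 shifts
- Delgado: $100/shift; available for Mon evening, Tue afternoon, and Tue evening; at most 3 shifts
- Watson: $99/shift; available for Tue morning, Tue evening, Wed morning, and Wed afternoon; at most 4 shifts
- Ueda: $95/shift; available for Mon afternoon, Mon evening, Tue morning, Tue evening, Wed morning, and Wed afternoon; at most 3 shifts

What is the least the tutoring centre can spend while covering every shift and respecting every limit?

Wed morning can only be covered by Watson and Ueda, so that assignment is forced.
Picking the cheapest available tutor for each shift independently would cost $1036, but that ignores the shift limits.
An optimal schedule: Mon afternoon→Tran, Mon evening→Tran+Ueda, Tue morning→Marcus+Watson, Tue afternoon→Tran, Tue evening→Marcus, Wed morning→Ueda+Watson, Wed afternoon→Ueda+Marcus.
Total: 92 + 92 + 95 + 97 + 99 + 92 + 97 + 95 + 99 + 95 + 97 = $1050.

$1050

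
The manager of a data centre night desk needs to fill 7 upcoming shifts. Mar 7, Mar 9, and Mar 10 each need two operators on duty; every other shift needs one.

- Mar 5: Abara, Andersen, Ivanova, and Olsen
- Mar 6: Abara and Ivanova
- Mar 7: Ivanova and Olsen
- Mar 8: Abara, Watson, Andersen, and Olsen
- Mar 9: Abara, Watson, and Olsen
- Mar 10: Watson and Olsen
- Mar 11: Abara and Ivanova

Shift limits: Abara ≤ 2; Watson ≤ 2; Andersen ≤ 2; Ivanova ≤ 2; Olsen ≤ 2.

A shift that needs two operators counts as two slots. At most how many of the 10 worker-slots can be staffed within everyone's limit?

Total capacity across all operators is 2+2+2+2+2 = 10, and 10 slots are needed, so at most 10 can be filled.
An assignment achieving 10: Mar 5→Andersen, Mar 6→Abara, Mar 7→Ivanova+Olsen, Mar 8→Andersen, Mar 9→Abara+Watson, Mar 10→Watson+Olsen, Mar 11→Ivanova.
Loads: Abara 2/2, Watson 2/2, Andersen 2/2, Ivanova 2/2, Olsen 2/2.

10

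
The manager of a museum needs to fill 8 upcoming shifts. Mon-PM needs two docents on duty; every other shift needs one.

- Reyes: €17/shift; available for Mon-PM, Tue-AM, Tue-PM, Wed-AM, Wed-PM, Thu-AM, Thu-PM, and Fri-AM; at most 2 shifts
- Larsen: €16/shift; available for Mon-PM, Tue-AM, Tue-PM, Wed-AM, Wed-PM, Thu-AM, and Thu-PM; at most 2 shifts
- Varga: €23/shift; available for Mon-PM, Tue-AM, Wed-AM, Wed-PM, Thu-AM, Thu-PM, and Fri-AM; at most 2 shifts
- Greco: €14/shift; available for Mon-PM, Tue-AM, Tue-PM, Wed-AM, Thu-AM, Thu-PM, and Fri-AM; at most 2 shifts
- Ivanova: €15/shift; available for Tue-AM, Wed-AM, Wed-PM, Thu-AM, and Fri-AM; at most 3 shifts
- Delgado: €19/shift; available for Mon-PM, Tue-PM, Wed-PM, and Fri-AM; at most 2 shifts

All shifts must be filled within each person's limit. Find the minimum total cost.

€139

Picking the cheapest available docent for each shift independently would cost €129, but that ignores the shift limits.
An optimal schedule: Mon-PM→Larsen+Reyes, Tue-AM→Ivanova, Tue-PM→Greco, Wed-AM→Ivanova, Wed-PM→Ivanova, Thu-AM→Larsen, Thu-PM→Greco, Fri-AM→Reyes.
Total: 16 + 17 + 15 + 14 + 15 + 15 + 16 + 14 + 17 = €139.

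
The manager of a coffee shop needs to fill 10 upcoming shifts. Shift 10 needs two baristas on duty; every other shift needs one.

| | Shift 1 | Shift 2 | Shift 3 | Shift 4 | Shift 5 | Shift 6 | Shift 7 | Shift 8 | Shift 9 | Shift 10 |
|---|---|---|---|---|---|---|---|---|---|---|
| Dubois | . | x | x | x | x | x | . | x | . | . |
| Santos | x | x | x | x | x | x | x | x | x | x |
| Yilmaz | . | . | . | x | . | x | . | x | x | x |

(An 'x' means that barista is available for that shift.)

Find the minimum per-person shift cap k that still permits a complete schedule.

4

With 3 baristas and 11 worker-slots to fill, someone must work at least ⌈11/3⌉ = 4 shifts, so k ≥ 4.
k = 4 works: Shift 1→Santos, Shift 2→Dubois, Shift 3→Dubois, Shift 4→Dubois, Shift 5→Dubois, Shift 6→Yilmaz, Shift 7→Santos, Shift 8→Yilmaz, Shift 9→Santos, Shift 10→Santos+Yilmaz.
Loads: Dubois 4, Santos 4, Yilmaz 3 — all ≤ 4.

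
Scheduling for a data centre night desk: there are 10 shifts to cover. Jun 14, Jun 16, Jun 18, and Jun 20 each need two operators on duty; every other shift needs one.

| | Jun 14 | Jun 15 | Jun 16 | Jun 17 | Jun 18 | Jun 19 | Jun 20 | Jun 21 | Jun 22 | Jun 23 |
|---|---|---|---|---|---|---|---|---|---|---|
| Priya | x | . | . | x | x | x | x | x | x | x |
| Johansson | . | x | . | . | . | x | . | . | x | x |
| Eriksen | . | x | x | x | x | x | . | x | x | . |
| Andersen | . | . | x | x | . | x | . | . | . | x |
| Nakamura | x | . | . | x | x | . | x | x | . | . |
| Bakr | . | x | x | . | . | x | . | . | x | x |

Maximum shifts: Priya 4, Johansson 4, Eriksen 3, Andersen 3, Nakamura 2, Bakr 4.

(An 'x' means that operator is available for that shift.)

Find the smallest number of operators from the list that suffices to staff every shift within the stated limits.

5

14 slots to fill and no one can take more than 4, so at least ⌈14/4⌉ = 4 operators are needed.
No set of 4 operators can cover every shift (each such set leaves at least one shift with no one available or exceeds a cap).
Priya, Johansson, Eriksen, Andersen, and Nakamura alone can cover everything: Jun 14→Priya+Nakamura, Jun 15→Johansson, Jun 16→Eriksen+Andersen, Jun 17→Eriksen, Jun 18→Priya+Eriksen, Jun 19→Johansson, Jun 20→Priya+Nakamura, Jun 21→Priya, Jun 22→Johansson, Jun 23→Johansson.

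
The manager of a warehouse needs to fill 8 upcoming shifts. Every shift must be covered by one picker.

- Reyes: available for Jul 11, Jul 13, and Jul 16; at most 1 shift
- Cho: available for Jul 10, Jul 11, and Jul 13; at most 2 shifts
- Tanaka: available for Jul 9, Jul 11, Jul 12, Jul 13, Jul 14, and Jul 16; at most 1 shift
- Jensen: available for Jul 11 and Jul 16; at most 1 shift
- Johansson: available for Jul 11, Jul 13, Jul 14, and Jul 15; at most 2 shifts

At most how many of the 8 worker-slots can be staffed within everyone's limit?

Total capacity across all pickers is 1+2+1+1+2 = 7, and 8 slots are needed, so at most 7 can be filled.
An assignment achieving 7: Jul 9→Tanaka, Jul 10→Cho, Jul 11→Jensen, Jul 13→Cho, Jul 14→Johansson, Jul 15→Johansson, Jul 16→Reyes.
Loads: Reyes 1/1, Cho 2/2, Tanaka 1/1, Jensen 1/1, Johansson 2/2.

7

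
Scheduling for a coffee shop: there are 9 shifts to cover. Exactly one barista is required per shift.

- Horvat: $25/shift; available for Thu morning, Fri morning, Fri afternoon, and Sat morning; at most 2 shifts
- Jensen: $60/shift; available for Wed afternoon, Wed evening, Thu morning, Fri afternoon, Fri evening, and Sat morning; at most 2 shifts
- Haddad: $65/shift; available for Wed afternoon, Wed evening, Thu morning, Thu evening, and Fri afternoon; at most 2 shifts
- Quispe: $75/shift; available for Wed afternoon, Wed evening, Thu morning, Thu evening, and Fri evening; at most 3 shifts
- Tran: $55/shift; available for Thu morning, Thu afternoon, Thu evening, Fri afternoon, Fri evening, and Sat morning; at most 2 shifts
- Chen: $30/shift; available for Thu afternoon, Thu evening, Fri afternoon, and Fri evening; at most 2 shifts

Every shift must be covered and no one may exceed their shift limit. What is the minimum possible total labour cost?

Fri morning can only be covered by Horvat, so that assignment is forced.
Picking the cheapest available barista for each shift independently would cost $310, but that ignores the shift limits.
An optimal schedule: Wed afternoon→Jensen, Wed evening→Jensen, Thu morning→Tran, Thu afternoon→Chen, Thu evening→Chen, Fri morning→Horvat, Fri afternoon→Haddad, Fri evening→Tran, Sat morning→Horvat.
Total: 60 + 60 + 55 + 30 + 30 + 25 + 65 + 55 + 25 = $405.

$405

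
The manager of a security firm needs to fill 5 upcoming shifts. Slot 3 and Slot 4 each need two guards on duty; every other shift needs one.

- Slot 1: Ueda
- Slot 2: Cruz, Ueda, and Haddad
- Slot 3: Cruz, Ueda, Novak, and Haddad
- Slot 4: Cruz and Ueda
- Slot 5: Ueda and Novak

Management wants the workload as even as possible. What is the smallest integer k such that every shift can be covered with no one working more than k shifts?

With 4 guards and 7 worker-slots to fill, someone must work at least ⌈7/4⌉ = 2 shifts, so k ≥ 2.
k = 2 works: Slot 1→Ueda, Slot 2→Cruz, Slot 3→Novak+Haddad, Slot 4→Cruz+Ueda, Slot 5→Novak.
Loads: Cruz 2, Ueda 2, Novak 2, Haddad 1 — all ≤ 2.

2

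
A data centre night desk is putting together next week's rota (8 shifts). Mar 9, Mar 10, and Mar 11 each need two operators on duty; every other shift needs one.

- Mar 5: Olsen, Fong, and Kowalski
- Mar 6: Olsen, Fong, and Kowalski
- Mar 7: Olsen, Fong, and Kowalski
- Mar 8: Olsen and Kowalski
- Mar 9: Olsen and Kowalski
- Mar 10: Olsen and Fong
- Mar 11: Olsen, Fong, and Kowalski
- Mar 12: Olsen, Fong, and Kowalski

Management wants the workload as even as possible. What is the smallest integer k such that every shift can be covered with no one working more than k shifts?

With 3 operators and 11 worker-slots to fill, someone must work at least ⌈11/3⌉ = 4 shifts, so k ≥ 4.
k = 4 works: Mar 5→Olsen, Mar 6→Fong, Mar 7→Fong, Mar 8→Olsen, Mar 9→Olsen+Kowalski, Mar 10→Olsen+Fong, Mar 11→Fong+Kowalski, Mar 12→Kowalski.
Loads: Olsen 4, Fong 4, Kowalski 3 — all ≤ 4.

4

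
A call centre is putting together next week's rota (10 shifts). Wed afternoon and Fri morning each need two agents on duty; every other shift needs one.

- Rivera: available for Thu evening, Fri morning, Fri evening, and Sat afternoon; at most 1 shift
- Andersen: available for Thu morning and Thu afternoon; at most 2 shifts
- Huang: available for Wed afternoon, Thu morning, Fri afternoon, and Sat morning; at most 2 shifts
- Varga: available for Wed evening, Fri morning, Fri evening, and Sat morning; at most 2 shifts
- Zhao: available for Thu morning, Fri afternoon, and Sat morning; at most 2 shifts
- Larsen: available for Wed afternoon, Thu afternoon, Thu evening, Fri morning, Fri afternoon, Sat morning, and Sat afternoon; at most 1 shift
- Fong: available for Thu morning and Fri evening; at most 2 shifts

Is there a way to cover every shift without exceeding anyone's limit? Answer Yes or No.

No

Total capacity is 12 and 12 slots are needed, so capacity alone doesn't rule it out.
Shifts {Wed afternoon, Thu evening, Fri morning} need 5 worker-slots in total, but the agents available for any of those shifts (Rivera, Huang, Varga, and Larsen) can supply at most 4 among them. So no valid schedule exists.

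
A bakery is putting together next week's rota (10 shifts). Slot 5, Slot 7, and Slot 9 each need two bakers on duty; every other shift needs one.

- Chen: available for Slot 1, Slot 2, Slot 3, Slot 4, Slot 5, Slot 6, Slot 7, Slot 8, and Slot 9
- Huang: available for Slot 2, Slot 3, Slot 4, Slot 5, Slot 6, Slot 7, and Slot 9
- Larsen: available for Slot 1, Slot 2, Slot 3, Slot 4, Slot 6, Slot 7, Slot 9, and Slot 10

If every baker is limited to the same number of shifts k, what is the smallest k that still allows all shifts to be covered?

5

With 3 bakers and 13 worker-slots to fill, someone must work at least ⌈13/3⌉ = 5 shifts, so k ≥ 5.
k = 5 works: Slot 1→Chen, Slot 2→Chen, Slot 3→Chen, Slot 4→Huang, Slot 5→Chen+Huang, Slot 6→Huang, Slot 7→Huang+Larsen, Slot 8→Chen, Slot 9→Huang+Larsen, Slot 10→Larsen.
Loads: Chen 5, Huang 5, Larsen 3 — all ≤ 5.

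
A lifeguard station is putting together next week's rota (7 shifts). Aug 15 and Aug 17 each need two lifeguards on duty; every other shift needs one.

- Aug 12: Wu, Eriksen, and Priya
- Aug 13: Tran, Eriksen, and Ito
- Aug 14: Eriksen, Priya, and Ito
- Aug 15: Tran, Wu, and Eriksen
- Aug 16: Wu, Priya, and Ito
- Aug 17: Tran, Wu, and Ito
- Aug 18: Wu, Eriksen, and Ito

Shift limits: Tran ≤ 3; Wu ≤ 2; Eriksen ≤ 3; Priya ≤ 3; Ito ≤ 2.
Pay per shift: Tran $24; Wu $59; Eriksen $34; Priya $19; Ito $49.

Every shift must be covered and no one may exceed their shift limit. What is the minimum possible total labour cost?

Picking the cheapest available lifeguard for each shift independently would cost $246, and that bound is achievable.
An optimal schedule: Aug 12→Priya, Aug 13→Tran, Aug 14→Priya, Aug 15→Tran+Eriksen, Aug 16→Priya, Aug 17→Tran+Ito, Aug 18→Eriksen.
Total: 19 + 24 + 19 + 24 + 34 + 19 + 24 + 49 + 34 = $246.

$246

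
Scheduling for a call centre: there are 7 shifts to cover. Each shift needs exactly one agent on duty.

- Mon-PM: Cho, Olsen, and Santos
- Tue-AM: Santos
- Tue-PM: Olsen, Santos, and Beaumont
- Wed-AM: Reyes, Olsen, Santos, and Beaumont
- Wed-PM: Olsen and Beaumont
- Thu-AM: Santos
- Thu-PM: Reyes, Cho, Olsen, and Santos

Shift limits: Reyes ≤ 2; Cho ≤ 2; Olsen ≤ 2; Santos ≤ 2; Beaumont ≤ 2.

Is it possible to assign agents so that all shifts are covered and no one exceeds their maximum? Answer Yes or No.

Tue-AM can only be covered by Santos, so that assignment is forced.
Thu-AM can only be covered by Santos, so that assignment is forced.
One valid schedule: Mon-PM→Cho, Tue-AM→Santos, Tue-PM→Olsen, Wed-AM→Reyes, Wed-PM→Olsen, Thu-AM→Santos, Thu-PM→Reyes.
Loads: Reyes 2/2, Cho 1/2, Olsen 2/2, Santos 2/2, Beaumont 0/2 — all within limits.

Yes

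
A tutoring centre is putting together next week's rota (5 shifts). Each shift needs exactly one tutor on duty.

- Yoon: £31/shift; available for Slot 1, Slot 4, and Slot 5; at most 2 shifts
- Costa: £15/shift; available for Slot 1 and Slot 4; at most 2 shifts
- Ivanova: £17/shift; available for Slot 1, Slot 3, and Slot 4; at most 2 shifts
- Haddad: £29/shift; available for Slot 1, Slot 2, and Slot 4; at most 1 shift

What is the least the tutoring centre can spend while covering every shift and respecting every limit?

£107

Slot 2 can only be covered by Haddad, so that assignment is forced.
Slot 3 can only be covered by Ivanova, so that assignment is forced.
Slot 5 can only be covered by Yoon, so that assignment is forced.
Picking the cheapest available tutor for each shift independently would cost £107, and that bound is achievable.
An optimal schedule: Slot 1→Costa, Slot 2→Haddad, Slot 3→Ivanova, Slot 4→Costa, Slot 5→Yoon.
Total: 15 + 29 + 17 + 15 + 31 = £107.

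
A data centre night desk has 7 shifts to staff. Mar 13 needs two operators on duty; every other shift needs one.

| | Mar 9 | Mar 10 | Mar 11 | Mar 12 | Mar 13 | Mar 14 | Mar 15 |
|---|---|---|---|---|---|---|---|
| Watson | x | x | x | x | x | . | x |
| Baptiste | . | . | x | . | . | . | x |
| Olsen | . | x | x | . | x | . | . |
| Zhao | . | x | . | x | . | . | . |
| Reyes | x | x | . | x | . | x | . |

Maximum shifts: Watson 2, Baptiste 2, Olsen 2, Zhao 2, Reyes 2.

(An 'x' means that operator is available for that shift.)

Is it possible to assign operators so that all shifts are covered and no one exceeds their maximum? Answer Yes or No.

Mar 13 can only be covered by Watson and Olsen, so that assignment is forced.
Mar 14 can only be covered by Reyes, so that assignment is forced.
One valid schedule: Mar 9→Watson, Mar 10→Olsen, Mar 11→Baptiste, Mar 12→Zhao, Mar 13→Watson+Olsen, Mar 14→Reyes, Mar 15→Baptiste.
Loads: Watson 2/2, Baptiste 2/2, Olsen 2/2, Zhao 1/2, Reyes 1/2 — all within limits.

Yes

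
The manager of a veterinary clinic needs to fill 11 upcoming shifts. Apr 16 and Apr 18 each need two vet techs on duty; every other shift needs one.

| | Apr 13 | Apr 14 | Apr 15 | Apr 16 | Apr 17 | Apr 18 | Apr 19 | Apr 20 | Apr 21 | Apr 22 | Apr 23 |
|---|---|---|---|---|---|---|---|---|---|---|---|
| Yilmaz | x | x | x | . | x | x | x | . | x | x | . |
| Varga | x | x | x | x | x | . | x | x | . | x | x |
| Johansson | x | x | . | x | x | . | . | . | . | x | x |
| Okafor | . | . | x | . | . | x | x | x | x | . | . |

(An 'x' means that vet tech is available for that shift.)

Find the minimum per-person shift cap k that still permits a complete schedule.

4

With 4 vet techs and 13 worker-slots to fill, someone must work at least ⌈13/4⌉ = 4 shifts, so k ≥ 4.
k = 4 works: Apr 13→Yilmaz, Apr 14→Yilmaz, Apr 15→Varga, Apr 16→Varga+Johansson, Apr 17→Johansson, Apr 18→Yilmaz+Okafor, Apr 19→Okafor, Apr 20→Varga, Apr 21→Yilmaz, Apr 22→Johansson, Apr 23→Varga.
Loads: Yilmaz 4, Varga 4, Johansson 3, Okafor 2 — all ≤ 4.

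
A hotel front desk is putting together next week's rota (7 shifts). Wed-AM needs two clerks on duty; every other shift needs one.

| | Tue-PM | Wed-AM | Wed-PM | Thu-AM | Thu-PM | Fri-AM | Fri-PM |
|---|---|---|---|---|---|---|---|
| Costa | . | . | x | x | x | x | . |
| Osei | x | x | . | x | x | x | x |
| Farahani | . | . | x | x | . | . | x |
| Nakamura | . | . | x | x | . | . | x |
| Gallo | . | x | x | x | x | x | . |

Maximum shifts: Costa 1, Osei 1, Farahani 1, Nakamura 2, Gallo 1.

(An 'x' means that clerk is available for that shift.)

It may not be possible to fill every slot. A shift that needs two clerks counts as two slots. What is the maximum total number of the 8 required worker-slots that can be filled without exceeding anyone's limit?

6

Total capacity across all clerks is 1+1+1+2+1 = 6, and 8 slots are needed, so at most 6 can be filled.
An assignment achieving 6: Tue-PM→Osei, Wed-AM→Gallo, Wed-PM→Nakamura, Thu-AM→Nakamura, Thu-PM→Costa, Fri-PM→Farahani.
Loads: Costa 1/1, Osei 1/1, Farahani 1/1, Nakamura 2/2, Gallo 1/1.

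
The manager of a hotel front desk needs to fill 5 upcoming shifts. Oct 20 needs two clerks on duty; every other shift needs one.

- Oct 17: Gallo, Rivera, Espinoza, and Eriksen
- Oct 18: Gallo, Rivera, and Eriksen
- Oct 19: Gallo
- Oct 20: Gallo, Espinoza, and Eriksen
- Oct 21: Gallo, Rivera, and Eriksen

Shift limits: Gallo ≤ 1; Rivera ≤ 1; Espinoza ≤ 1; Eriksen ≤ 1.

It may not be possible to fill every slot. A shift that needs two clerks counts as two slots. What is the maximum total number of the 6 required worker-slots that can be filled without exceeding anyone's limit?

Total capacity across all clerks is 1+1+1+1 = 4, and 6 slots are needed, so at most 4 can be filled.
An assignment achieving 4: Oct 18→Rivera, Oct 19→Gallo, Oct 20→Espinoza+Eriksen.
Loads: Gallo 1/1, Rivera 1/1, Espinoza 1/1, Eriksen 1/1.

4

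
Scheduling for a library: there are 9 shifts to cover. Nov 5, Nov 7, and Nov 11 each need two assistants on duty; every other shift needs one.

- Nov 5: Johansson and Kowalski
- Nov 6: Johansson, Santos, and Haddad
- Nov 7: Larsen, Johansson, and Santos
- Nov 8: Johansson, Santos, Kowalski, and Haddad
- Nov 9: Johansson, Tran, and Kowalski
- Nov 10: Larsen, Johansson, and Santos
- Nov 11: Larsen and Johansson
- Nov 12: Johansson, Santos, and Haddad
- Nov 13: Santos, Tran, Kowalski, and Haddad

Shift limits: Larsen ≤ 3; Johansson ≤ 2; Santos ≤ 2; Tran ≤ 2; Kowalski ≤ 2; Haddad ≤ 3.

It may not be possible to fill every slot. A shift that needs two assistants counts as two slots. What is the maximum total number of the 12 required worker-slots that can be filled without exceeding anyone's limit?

Total capacity across all assistants is 3+2+2+2+2+3 = 14, and 12 slots are needed, so at most 12 can be filled.
An assignment achieving 12: Nov 5→Johansson+Kowalski, Nov 6→Santos, Nov 7→Larsen+Santos, Nov 8→Kowalski, Nov 9→Tran, Nov 10→Larsen, Nov 11→Larsen+Johansson, Nov 12→Haddad, Nov 13→Tran.
Loads: Larsen 3/3, Johansson 2/2, Santos 2/2, Tran 2/2, Kowalski 2/2, Haddad 1/3.

12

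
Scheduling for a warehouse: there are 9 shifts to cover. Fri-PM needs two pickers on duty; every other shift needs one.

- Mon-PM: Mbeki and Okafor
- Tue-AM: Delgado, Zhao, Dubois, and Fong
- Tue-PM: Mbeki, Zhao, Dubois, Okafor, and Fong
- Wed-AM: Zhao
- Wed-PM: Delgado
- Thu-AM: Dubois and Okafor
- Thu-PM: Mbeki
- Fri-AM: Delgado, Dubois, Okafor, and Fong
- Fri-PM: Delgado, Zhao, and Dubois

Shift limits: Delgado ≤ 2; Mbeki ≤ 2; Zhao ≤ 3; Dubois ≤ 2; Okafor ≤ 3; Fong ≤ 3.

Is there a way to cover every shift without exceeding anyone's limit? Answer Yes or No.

Yes

Wed-AM can only be covered by Zhao, so that assignment is forced.
Wed-PM can only be covered by Delgado, so that assignment is forced.
Thu-PM can only be covered by Mbeki, so that assignment is forced.
One valid schedule: Mon-PM→Mbeki, Tue-AM→Zhao, Tue-PM→Okafor, Wed-AM→Zhao, Wed-PM→Delgado, Thu-AM→Dubois, Thu-PM→Mbeki, Fri-AM→Dubois, Fri-PM→Delgado+Zhao.
Loads: Delgado 2/2, Mbeki 2/2, Zhao 3/3, Dubois 2/2, Okafor 1/3, Fong 0/3 — all within limits.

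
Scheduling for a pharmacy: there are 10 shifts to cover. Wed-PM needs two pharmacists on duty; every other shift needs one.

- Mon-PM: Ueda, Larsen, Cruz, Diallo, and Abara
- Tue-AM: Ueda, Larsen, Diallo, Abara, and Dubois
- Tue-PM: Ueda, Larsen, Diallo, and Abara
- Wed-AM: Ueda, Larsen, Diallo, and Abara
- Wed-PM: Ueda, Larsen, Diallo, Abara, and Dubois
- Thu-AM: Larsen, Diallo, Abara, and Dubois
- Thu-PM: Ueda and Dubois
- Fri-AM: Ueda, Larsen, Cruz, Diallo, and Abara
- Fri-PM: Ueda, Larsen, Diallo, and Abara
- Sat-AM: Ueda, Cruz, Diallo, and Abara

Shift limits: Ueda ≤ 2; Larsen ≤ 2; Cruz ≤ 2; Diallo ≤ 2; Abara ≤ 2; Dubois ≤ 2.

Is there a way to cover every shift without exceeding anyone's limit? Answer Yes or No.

Yes

One valid schedule: Mon-PM→Cruz, Tue-AM→Diallo, Tue-PM→Ueda, Wed-AM→Larsen, Wed-PM→Abara+Dubois, Thu-AM→Larsen, Thu-PM→Ueda, Fri-AM→Abara, Fri-PM→Diallo, Sat-AM→Cruz.
Loads: Ueda 2/2, Larsen 2/2, Cruz 2/2, Diallo 2/2, Abara 2/2, Dubois 1/2 — all within limits.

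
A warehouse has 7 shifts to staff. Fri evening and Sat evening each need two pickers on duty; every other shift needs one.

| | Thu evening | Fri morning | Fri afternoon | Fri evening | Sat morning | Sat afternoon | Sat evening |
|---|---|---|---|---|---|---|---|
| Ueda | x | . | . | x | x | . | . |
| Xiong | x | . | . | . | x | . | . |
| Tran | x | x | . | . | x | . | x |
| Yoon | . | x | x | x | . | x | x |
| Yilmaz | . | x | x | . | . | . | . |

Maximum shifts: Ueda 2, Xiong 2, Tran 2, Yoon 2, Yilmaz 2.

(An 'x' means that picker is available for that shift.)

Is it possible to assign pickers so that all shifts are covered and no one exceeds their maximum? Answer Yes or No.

Total capacity is 10 and 9 slots are needed, so capacity alone doesn't rule it out.
Shifts {Fri evening, Sat afternoon, Sat evening} need 5 worker-slots in total, but the pickers available for any of those shifts (Ueda, Tran, and Yoon) can supply at most 4 among them. So no valid schedule exists.

No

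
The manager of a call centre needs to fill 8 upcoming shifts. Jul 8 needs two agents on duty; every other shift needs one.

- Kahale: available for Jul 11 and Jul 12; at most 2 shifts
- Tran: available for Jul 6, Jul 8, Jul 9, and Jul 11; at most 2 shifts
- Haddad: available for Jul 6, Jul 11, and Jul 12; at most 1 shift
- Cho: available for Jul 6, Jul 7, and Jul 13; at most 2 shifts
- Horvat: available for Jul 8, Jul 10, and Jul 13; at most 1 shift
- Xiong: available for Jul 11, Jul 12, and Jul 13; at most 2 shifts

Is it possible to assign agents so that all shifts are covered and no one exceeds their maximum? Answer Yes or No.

No

Total capacity is 10 and 9 slots are needed, so capacity alone doesn't rule it out.
Shifts {Jul 8, Jul 10} need 3 worker-slots in total, but the agents available for any of those shifts (Tran and Horvat) can supply at most 2 among them. So no valid schedule exists.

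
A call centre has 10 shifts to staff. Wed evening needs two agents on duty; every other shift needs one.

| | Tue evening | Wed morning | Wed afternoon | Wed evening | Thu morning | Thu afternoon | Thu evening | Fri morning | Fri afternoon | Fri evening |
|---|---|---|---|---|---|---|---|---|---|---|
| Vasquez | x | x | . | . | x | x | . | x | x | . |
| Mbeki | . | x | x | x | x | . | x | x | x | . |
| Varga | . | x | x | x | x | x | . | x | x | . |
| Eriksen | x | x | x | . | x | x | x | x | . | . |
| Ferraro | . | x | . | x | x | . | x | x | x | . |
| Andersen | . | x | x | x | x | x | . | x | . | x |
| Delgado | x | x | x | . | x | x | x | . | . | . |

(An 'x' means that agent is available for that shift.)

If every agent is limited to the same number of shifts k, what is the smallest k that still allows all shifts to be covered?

With 7 agents and 11 worker-slots to fill, someone must work at least ⌈11/7⌉ = 2 shifts, so k ≥ 2.
k = 2 works: Tue evening→Vasquez, Wed morning→Eriksen, Wed afternoon→Mbeki, Wed evening→Varga+Ferraro, Thu morning→Ferraro, Thu afternoon→Varga, Thu evening→Mbeki, Fri morning→Eriksen, Fri afternoon→Vasquez, Fri evening→Andersen.
Loads: Vasquez 2, Mbeki 2, Varga 2, Eriksen 2, Ferraro 2, Andersen 1, Delgado 0 — all ≤ 2.

2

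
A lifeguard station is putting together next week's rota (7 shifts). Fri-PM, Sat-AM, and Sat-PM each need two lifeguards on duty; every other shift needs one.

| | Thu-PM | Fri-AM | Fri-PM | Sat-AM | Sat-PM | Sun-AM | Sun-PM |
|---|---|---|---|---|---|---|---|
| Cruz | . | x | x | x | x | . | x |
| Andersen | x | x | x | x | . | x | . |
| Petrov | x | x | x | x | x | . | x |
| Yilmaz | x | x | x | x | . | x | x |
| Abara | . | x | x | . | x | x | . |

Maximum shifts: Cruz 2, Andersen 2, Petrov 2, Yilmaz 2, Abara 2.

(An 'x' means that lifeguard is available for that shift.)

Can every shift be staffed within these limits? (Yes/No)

One valid schedule: Thu-PM→Andersen, Fri-AM→Abara, Fri-PM→Yilmaz+Abara, Sat-AM→Petrov+Yilmaz, Sat-PM→Cruz+Petrov, Sun-AM→Andersen, Sun-PM→Cruz.
Loads: Cruz 2/2, Andersen 2/2, Petrov 2/2, Yilmaz 2/2, Abara 2/2 — all within limits.

Yes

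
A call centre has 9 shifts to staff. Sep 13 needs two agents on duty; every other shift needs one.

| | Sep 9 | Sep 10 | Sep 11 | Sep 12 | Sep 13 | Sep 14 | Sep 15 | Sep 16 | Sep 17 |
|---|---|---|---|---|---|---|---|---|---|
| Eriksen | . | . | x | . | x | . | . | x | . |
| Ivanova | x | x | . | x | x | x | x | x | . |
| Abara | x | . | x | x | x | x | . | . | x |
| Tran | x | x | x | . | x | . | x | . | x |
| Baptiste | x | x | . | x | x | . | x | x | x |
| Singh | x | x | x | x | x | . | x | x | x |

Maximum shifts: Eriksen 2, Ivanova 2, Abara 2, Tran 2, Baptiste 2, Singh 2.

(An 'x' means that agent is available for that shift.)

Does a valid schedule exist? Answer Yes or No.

One valid schedule: Sep 9→Tran, Sep 10→Ivanova, Sep 11→Eriksen, Sep 12→Abara, Sep 13→Baptiste+Singh, Sep 14→Ivanova, Sep 15→Tran, Sep 16→Eriksen, Sep 17→Abara.
Loads: Eriksen 2/2, Ivanova 2/2, Abara 2/2, Tran 2/2, Baptiste 1/2, Singh 1/2 — all within limits.

Yes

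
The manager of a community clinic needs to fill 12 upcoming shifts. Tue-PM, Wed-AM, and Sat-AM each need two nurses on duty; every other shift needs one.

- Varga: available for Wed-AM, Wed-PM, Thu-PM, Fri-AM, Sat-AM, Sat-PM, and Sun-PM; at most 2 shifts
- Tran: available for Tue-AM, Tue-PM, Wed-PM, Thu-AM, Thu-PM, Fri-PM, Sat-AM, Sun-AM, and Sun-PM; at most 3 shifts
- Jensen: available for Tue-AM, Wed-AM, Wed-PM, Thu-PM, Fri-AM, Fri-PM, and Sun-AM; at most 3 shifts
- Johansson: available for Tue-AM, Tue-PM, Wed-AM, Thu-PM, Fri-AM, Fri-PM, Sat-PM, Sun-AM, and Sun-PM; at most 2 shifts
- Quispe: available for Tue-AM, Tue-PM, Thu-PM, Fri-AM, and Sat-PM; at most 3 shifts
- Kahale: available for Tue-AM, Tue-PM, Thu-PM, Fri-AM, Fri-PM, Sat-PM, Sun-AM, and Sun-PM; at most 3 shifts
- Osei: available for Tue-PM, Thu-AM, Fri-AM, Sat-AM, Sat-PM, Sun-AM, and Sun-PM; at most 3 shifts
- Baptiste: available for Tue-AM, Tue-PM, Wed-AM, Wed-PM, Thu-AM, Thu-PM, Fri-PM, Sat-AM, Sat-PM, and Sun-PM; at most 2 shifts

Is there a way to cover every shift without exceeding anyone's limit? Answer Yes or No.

One valid schedule: Tue-AM→Jensen, Tue-PM→Quispe+Kahale, Wed-AM→Varga+Jensen, Wed-PM→Varga, Thu-AM→Tran, Thu-PM→Quispe, Fri-AM→Jensen, Fri-PM→Tran, Sat-AM→Osei+Baptiste, Sat-PM→Johansson, Sun-AM→Tran, Sun-PM→Johansson.
Loads: Varga 2/2, Tran 3/3, Jensen 3/3, Johansson 2/2, Quispe 2/3, Kahale 1/3, Osei 1/3, Baptiste 1/2 — all within limits.

Yes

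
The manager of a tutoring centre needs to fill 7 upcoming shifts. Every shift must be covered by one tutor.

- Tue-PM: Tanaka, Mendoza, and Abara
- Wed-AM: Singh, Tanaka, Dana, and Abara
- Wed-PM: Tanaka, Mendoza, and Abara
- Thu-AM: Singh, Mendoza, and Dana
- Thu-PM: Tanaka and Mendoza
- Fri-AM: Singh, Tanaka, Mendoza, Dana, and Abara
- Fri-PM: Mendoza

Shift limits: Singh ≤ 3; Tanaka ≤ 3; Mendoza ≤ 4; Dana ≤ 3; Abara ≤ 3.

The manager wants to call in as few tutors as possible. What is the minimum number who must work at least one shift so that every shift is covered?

2

7 slots to fill and no one can take more than 4, so at least ⌈7/4⌉ = 2 tutors are needed.
Singh and Mendoza alone can cover everything: Tue-PM→Mendoza, Wed-AM→Singh, Wed-PM→Mendoza, Thu-AM→Singh, Thu-PM→Mendoza, Fri-AM→Singh, Fri-PM→Mendoza.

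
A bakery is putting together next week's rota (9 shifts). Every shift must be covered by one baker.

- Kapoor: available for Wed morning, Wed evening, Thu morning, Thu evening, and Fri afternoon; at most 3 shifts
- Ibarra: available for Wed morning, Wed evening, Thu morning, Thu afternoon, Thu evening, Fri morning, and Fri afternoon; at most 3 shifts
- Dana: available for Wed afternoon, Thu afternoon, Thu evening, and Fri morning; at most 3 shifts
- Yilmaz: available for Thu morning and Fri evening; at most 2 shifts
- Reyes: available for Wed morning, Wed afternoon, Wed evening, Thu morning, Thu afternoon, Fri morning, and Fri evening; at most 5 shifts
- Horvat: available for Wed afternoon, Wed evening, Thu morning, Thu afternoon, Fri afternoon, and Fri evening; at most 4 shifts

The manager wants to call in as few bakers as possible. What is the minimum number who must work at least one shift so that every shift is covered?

3

9 slots to fill and no one can take more than 5, so at least ⌈9/5⌉ = 2 bakers are needed.
No set of 2 bakers can cover every shift (each such set leaves at least one shift with no one available or exceeds a cap).
Kapoor, Ibarra, and Reyes alone can cover everything: Wed morning→Kapoor, Wed afternoon→Reyes, Wed evening→Ibarra, Thu morning→Reyes, Thu afternoon→Ibarra, Thu evening→Kapoor, Fri morning→Ibarra, Fri afternoon→Kapoor, Fri evening→Reyes.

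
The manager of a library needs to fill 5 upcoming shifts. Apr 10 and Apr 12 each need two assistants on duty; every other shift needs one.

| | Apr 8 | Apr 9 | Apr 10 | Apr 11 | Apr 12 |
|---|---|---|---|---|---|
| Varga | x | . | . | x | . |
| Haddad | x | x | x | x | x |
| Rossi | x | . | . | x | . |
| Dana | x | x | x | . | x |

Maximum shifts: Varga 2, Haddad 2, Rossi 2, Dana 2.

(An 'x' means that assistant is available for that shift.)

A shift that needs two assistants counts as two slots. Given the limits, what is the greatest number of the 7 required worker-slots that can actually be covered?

Total capacity across all assistants is 2+2+2+2 = 8, and 7 slots are needed, so at most 7 can be filled.
Shifts {Apr 9, Apr 10, Apr 12} need 5 slots but only Haddad and Dana are available for them, supplying at most 4 — so at least 1 slot must go unfilled.
An assignment achieving 6: Apr 8→Varga, Apr 9→Haddad, Apr 10→Haddad+Dana, Apr 11→Varga, Apr 12→Dana.
Loads: Varga 2/2, Haddad 2/2, Rossi 0/2, Dana 2/2.

6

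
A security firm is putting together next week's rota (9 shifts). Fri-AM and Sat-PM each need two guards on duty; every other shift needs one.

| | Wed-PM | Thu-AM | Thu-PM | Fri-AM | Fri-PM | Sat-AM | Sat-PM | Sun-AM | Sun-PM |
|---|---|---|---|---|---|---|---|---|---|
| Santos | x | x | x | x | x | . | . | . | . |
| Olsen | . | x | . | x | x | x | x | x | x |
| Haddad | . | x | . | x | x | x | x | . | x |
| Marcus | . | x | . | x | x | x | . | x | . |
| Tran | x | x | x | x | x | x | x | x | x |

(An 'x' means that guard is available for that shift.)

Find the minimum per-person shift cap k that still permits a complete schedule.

3

With 5 guards and 11 worker-slots to fill, someone must work at least ⌈11/5⌉ = 3 shifts, so k ≥ 3.
k = 3 works: Wed-PM→Santos, Thu-AM→Santos, Thu-PM→Santos, Fri-AM→Marcus+Tran, Fri-PM→Haddad, Sat-AM→Haddad, Sat-PM→Olsen+Haddad, Sun-AM→Olsen, Sun-PM→Olsen.
Loads: Santos 3, Olsen 3, Haddad 3, Marcus 1, Tran 1 — all ≤ 3.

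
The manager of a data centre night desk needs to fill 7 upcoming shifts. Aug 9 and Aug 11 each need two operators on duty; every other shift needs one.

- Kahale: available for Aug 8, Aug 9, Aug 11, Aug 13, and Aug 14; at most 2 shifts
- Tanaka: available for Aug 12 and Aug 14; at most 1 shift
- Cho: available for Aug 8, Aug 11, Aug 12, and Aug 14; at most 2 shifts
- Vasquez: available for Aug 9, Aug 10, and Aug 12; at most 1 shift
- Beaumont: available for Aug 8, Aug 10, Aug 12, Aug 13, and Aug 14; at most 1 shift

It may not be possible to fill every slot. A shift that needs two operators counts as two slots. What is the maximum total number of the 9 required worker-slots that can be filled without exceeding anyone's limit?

7

Total capacity across all operators is 2+1+2+1+1 = 7, and 9 slots are needed, so at most 7 can be filled.
An assignment achieving 7: Aug 8→Cho, Aug 9→Kahale+Vasquez, Aug 10→Beaumont, Aug 11→Kahale+Cho, Aug 12→Tanaka.
Loads: Kahale 2/2, Tanaka 1/1, Cho 2/2, Vasquez 1/1, Beaumont 1/1.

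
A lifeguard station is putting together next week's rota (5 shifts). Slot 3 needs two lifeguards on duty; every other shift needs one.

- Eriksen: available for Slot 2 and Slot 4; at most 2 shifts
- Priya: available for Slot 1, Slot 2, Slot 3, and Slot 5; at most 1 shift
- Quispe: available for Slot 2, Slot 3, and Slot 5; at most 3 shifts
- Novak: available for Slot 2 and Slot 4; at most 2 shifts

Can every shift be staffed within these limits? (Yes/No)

Total capacity is 8 and 6 slots are needed, so capacity alone doesn't rule it out.
Shifts {Slot 1, Slot 3} need 3 worker-slots in total, but the lifeguards available for any of those shifts (Priya and Quispe) can supply at most 2 among them. So no valid schedule exists.

No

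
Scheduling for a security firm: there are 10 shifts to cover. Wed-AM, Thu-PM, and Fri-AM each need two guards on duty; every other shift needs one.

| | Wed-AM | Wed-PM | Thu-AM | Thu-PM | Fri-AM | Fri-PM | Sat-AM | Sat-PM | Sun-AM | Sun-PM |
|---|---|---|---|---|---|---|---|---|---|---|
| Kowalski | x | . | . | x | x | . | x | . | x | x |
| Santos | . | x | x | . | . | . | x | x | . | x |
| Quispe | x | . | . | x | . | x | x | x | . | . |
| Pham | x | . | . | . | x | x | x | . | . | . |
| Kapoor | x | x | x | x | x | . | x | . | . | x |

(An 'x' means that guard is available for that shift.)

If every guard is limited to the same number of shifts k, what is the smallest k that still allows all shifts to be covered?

3

With 5 guards and 13 worker-slots to fill, someone must work at least ⌈13/5⌉ = 3 shifts, so k ≥ 3.
k = 3 works: Wed-AM→Pham+Kapoor, Wed-PM→Santos, Thu-AM→Santos, Thu-PM→Kowalski+Quispe, Fri-AM→Kowalski+Pham, Fri-PM→Quispe, Sat-AM→Quispe, Sat-PM→Santos, Sun-AM→Kowalski, Sun-PM→Kapoor.
Loads: Kowalski 3, Santos 3, Quispe 3, Pham 2, Kapoor 2 — all ≤ 3.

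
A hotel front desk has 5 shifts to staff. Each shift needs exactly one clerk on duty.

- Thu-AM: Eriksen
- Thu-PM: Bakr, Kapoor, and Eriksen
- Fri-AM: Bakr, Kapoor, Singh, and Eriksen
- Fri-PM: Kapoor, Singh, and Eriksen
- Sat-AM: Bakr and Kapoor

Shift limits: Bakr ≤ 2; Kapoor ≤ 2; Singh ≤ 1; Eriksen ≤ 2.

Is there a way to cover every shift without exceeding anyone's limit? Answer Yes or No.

Thu-AM can only be covered by Eriksen, so that assignment is forced.
One valid schedule: Thu-AM→Eriksen, Thu-PM→Bakr, Fri-AM→Kapoor, Fri-PM→Kapoor, Sat-AM→Bakr.
Loads: Bakr 2/2, Kapoor 2/2, Singh 0/1, Eriksen 1/2 — all within limits.

Yes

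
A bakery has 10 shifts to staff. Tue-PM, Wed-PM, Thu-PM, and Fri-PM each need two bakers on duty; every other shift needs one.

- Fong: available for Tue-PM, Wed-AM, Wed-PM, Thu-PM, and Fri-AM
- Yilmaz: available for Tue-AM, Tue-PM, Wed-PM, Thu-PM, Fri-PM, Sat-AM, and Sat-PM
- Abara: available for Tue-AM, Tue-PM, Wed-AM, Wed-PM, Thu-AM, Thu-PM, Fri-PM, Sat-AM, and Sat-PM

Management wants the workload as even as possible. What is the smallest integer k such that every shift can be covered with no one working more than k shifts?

5

With 3 bakers and 14 worker-slots to fill, someone must work at least ⌈14/3⌉ = 5 shifts, so k ≥ 5.
k = 5 works: Tue-AM→Yilmaz, Tue-PM→Fong+Yilmaz, Wed-AM→Fong, Wed-PM→Fong+Abara, Thu-AM→Abara, Thu-PM→Fong+Abara, Fri-AM→Fong, Fri-PM→Yilmaz+Abara, Sat-AM→Yilmaz, Sat-PM→Yilmaz.
Loads: Fong 5, Yilmaz 5, Abara 4 — all ≤ 5.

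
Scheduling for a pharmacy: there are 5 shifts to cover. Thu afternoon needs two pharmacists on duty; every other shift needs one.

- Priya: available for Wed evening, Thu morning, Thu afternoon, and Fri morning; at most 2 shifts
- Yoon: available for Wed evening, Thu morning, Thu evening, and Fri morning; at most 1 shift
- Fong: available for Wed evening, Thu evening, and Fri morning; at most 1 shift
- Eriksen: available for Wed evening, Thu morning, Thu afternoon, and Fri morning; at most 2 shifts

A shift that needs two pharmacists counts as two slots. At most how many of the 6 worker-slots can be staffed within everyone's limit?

6

Total capacity across all pharmacists is 2+1+1+2 = 6, and 6 slots are needed, so at most 6 can be filled.
An assignment achieving 6: Wed evening→Fong, Thu morning→Priya, Thu afternoon→Priya+Eriksen, Thu evening→Yoon, Fri morning→Eriksen.
Loads: Priya 2/2, Yoon 1/1, Fong 1/1, Eriksen 2/2.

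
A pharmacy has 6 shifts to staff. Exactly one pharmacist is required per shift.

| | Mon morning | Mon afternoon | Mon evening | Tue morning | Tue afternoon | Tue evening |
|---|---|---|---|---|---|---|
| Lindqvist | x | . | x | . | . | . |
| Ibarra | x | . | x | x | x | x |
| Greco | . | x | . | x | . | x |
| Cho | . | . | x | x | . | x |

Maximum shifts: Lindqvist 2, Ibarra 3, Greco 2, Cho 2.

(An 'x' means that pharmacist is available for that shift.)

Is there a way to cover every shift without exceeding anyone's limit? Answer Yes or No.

Yes

Mon afternoon can only be covered by Greco, so that assignment is forced.
Tue afternoon can only be covered by Ibarra, so that assignment is forced.
One valid schedule: Mon morning→Lindqvist, Mon afternoon→Greco, Mon evening→Lindqvist, Tue morning→Ibarra, Tue afternoon→Ibarra, Tue evening→Ibarra.
Loads: Lindqvist 2/2, Ibarra 3/3, Greco 1/2, Cho 0/2 — all within limits.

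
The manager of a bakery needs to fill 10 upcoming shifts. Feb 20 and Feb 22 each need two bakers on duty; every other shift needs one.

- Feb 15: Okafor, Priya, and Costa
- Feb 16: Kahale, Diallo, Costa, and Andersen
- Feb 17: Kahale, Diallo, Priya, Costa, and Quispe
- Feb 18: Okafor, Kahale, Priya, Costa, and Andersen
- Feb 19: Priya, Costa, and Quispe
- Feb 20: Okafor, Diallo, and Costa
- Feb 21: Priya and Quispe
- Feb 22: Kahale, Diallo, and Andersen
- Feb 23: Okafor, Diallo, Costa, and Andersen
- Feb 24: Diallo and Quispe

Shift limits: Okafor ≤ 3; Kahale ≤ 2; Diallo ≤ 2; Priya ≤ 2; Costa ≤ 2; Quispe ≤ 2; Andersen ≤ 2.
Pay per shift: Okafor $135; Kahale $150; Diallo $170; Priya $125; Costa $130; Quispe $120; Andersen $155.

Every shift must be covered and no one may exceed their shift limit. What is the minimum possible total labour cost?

$1610

Picking the cheapest available baker for each shift independently would cost $1560, but that ignores the shift limits.
An optimal schedule: Feb 15→Priya, Feb 16→Costa, Feb 17→Kahale, Feb 18→Okafor, Feb 19→Priya, Feb 20→Costa+Okafor, Feb 21→Quispe, Feb 22→Kahale+Andersen, Feb 23→Okafor, Feb 24→Quispe.
Total: 125 + 130 + 150 + 135 + 125 + 130 + 135 + 120 + 150 + 155 + 135 + 120 = $1610.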